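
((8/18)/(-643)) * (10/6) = -20/17361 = -0.00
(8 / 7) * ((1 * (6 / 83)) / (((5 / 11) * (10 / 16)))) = 4224 / 14525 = 0.29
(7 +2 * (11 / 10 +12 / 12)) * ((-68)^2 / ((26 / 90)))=2330496 / 13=179268.92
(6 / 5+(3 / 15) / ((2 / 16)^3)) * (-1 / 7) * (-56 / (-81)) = -10.23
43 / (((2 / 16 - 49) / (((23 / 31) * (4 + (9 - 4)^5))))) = -1076376 / 527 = -2042.46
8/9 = 0.89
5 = 5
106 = 106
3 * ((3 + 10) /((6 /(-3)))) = -39 /2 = -19.50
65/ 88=0.74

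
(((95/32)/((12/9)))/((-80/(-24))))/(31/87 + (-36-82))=-14877/2620160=-0.01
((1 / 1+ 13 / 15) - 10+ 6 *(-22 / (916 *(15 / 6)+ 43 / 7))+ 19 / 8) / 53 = -0.11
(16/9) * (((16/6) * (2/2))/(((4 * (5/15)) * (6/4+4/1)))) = 64/99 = 0.65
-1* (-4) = 4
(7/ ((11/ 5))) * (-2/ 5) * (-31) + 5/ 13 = 5697/ 143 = 39.84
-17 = -17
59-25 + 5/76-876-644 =-112931/76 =-1485.93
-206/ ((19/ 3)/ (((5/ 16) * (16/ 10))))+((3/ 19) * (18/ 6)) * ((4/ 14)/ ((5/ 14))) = -1509/ 95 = -15.88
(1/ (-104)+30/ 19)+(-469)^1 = -923643/ 1976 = -467.43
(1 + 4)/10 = 1/2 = 0.50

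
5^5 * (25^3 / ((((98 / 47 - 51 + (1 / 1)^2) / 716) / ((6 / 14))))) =-1232373046875 / 3941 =-312705670.36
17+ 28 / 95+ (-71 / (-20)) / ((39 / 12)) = 22708 / 1235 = 18.39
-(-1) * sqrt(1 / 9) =1 / 3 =0.33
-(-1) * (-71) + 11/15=-1054/15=-70.27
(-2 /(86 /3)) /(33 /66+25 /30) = -9 /172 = -0.05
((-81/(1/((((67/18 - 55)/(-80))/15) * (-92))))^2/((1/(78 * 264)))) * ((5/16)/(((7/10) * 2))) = 5220115718103/11200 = 466081760.54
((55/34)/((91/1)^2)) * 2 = 55/140777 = 0.00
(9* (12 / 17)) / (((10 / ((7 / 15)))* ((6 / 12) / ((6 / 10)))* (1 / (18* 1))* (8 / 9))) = 15309 / 2125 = 7.20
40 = 40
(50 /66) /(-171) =-25 /5643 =-0.00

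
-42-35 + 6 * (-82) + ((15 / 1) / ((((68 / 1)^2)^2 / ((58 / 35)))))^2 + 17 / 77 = -35038362176753613509 / 61602746543292416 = -568.78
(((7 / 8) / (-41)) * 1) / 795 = -7 / 260760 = -0.00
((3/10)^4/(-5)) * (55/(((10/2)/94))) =-41877/25000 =-1.68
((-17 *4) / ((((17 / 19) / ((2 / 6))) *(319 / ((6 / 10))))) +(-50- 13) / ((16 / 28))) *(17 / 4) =-11962883 / 25520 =-468.77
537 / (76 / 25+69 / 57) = 85025 / 673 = 126.34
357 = 357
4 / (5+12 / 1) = 4 / 17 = 0.24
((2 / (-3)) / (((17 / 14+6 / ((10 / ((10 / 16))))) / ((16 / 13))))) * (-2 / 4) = 896 / 3471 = 0.26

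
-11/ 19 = -0.58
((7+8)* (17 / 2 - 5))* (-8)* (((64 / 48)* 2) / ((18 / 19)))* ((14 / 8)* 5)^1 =-93100 / 9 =-10344.44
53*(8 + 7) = 795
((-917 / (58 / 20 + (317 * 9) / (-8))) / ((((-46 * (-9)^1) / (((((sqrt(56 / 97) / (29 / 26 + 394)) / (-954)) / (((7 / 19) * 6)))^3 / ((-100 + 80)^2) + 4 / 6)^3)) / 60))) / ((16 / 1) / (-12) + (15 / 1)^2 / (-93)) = -38018070037044521933503445655067615766823971169729157603469 / 1281598033358233869040575089263874193226518113110628181780975 + 5156124978760579457499191344601354838617166637684888497908748894587 * sqrt(1358) / 750865478472803616078789443401032736183521453684379520164521250881905468146120959163530000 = -0.03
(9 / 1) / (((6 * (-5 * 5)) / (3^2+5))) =-0.84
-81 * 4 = -324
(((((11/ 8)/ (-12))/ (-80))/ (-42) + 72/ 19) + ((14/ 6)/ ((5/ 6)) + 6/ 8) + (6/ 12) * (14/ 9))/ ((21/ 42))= 16582501/ 1021440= 16.23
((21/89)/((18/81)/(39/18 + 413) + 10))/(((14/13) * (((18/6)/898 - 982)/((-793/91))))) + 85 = 3489896444973893/41057511323906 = 85.00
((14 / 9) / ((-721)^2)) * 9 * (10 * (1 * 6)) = 120 / 74263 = 0.00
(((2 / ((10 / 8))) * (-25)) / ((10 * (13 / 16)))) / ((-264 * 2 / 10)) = 40 / 429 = 0.09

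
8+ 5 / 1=13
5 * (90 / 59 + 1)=12.63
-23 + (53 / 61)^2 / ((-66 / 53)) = -5797355 / 245586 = -23.61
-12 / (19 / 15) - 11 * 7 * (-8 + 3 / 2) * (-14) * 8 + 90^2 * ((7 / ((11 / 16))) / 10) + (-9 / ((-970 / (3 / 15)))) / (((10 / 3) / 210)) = -48470800897 / 1013650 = -47818.08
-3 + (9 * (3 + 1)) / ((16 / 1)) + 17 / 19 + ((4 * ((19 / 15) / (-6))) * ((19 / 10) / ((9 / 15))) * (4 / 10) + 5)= 209053 / 51300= 4.08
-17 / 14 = -1.21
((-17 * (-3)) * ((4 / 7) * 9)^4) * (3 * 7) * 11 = 8241381.13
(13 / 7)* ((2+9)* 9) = 1287 / 7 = 183.86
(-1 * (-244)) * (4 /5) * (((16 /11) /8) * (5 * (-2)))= -354.91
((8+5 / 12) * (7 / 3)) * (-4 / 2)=-707 / 18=-39.28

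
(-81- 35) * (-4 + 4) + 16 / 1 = 16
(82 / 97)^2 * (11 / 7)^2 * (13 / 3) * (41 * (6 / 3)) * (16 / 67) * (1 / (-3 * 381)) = -13876829824 / 105920942463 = -0.13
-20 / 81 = -0.25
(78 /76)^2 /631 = 1521 /911164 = 0.00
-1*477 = -477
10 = 10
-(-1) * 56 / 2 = 28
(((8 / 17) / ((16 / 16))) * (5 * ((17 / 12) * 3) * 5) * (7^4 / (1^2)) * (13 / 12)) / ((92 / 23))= 780325 / 24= 32513.54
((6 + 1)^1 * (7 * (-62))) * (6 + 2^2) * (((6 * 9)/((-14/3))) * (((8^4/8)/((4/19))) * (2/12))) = 142490880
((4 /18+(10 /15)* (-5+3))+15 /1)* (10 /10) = 125 /9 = 13.89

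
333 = 333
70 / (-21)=-10 / 3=-3.33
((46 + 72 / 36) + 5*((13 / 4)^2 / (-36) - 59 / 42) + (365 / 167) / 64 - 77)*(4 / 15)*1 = -12610613 / 1262520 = -9.99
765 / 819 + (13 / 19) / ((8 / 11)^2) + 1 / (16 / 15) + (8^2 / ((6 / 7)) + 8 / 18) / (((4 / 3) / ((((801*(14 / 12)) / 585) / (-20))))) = -33220693 / 24897600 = -1.33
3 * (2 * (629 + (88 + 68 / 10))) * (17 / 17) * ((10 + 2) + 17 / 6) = 322091 / 5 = 64418.20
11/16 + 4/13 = 207/208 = 1.00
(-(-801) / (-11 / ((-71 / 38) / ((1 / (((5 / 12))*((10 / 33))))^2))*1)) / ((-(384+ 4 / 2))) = -3949375 / 702831888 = -0.01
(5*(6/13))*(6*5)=900/13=69.23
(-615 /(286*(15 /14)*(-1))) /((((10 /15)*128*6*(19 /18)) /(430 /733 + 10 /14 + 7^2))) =47618343 /254919808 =0.19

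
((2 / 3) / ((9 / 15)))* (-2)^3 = -80 / 9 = -8.89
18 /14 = 9 /7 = 1.29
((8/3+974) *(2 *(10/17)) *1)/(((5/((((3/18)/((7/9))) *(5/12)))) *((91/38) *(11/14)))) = 556700/51051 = 10.90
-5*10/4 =-25/2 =-12.50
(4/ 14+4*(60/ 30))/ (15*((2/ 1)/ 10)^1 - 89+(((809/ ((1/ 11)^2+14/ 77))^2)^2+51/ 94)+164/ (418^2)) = 66643801698892/ 2639088982022702713267469965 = 0.00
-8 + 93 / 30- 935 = -9399 / 10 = -939.90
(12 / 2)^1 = 6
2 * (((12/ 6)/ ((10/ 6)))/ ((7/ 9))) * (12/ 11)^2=15552/ 4235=3.67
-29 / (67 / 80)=-2320 / 67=-34.63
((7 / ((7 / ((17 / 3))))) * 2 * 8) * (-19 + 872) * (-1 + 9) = 1856128 / 3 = 618709.33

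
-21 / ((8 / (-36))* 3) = 31.50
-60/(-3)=20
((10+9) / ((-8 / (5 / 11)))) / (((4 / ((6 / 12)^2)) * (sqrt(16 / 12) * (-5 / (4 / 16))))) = 19 * sqrt(3) / 11264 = 0.00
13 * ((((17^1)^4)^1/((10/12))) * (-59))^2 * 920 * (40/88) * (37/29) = 77367897419735411424/319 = 242532593792274017.00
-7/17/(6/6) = -7/17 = -0.41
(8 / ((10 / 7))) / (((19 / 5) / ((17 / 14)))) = 34 / 19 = 1.79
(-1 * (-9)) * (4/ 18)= 2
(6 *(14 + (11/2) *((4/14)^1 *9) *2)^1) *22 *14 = 78144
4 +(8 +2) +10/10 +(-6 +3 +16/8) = 14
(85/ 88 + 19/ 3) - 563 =-146705/ 264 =-555.70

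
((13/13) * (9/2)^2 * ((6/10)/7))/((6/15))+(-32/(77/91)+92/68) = -32.13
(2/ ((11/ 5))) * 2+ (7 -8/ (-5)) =573/ 55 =10.42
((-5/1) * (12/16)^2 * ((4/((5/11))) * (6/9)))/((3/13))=-71.50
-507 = -507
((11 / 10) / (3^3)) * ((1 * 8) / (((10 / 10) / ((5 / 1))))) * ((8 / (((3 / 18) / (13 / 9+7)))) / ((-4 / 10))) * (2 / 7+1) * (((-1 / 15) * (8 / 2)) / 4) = 26752 / 189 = 141.54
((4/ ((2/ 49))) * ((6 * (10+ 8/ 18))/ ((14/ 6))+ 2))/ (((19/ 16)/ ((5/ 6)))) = 113120/ 57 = 1984.56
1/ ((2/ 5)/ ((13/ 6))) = 65/ 12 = 5.42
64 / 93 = 0.69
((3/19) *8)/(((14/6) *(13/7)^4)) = 24696/542659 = 0.05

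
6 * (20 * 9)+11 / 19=1080.58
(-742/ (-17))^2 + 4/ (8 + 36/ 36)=1905.51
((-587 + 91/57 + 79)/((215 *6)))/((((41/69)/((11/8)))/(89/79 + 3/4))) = -866117417/508082496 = -1.70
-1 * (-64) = 64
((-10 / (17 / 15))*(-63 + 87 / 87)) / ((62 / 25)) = 3750 / 17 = 220.59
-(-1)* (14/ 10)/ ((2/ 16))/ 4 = 14/ 5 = 2.80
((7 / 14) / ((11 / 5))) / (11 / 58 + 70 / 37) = 5365 / 49137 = 0.11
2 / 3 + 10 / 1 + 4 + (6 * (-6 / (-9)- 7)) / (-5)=334 / 15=22.27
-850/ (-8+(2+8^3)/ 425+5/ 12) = 4335000/ 32507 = 133.36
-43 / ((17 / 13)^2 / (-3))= 21801 / 289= 75.44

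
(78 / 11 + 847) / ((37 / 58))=544910 / 407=1338.85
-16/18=-8/9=-0.89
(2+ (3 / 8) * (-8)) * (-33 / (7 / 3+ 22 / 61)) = 6039 / 493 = 12.25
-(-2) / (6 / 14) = 14 / 3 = 4.67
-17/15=-1.13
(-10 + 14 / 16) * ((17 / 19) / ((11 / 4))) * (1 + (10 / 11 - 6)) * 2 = 55845 / 2299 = 24.29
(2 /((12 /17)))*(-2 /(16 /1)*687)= -3893 /16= -243.31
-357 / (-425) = 21 / 25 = 0.84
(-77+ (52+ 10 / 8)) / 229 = -95 / 916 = -0.10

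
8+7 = 15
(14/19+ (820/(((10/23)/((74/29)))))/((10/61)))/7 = 80879368/19285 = 4193.90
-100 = -100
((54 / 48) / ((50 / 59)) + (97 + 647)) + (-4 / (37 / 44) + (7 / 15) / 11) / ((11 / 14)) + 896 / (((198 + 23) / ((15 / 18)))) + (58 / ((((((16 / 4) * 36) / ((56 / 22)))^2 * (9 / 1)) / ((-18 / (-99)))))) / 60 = 1767818952045761 / 2380240476900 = 742.71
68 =68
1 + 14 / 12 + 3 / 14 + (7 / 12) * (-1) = 151 / 84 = 1.80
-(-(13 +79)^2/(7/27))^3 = 11934885491453952/343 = 34795584523189.36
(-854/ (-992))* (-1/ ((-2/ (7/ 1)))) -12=-8915/ 992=-8.99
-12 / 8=-3 / 2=-1.50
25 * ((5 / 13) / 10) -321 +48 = -272.04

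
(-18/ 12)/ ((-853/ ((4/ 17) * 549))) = 3294/ 14501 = 0.23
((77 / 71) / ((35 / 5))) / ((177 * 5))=11 / 62835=0.00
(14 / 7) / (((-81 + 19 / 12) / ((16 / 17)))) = -384 / 16201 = -0.02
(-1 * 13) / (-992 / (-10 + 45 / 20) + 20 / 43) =-559 / 5524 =-0.10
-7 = -7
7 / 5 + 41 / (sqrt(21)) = 7 / 5 + 41*sqrt(21) / 21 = 10.35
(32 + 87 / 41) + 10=1809 / 41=44.12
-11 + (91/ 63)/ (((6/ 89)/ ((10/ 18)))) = 439/ 486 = 0.90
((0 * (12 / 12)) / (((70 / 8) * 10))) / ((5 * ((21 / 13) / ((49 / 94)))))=0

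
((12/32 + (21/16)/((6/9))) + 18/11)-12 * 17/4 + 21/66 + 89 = 14889/352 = 42.30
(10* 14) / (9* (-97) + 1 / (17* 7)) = -8330 / 51943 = -0.16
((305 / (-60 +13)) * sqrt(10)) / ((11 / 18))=-5490 * sqrt(10) / 517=-33.58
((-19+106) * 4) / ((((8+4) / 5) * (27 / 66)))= 3190 / 9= 354.44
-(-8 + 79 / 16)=49 / 16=3.06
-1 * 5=-5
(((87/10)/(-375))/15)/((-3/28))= 406/28125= 0.01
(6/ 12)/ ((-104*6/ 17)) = -17/ 1248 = -0.01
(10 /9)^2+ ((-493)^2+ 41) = 19690390 /81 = 243091.23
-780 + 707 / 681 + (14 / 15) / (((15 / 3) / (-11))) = -4432261 / 5675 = -781.02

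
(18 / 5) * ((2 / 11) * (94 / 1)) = 61.53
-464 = -464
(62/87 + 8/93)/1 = 718/899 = 0.80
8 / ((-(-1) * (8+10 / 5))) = 4 / 5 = 0.80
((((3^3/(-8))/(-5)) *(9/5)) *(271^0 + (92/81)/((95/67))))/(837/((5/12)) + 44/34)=706809/649260400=0.00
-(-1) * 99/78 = 33/26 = 1.27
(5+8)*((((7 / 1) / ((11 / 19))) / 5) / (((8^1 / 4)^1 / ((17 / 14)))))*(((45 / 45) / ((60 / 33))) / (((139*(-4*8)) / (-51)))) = 214149 / 1779200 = 0.12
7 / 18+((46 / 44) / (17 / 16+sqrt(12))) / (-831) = 2581625 / 6636366 - 256*sqrt(3) / 1106061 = 0.39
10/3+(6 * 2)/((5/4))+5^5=47069/15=3137.93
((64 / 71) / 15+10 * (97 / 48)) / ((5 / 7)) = 1208809 / 42600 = 28.38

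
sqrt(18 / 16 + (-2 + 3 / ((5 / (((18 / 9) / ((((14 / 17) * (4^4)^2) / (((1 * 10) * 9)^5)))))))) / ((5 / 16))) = sqrt(131751427010) / 560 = 648.17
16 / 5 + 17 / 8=213 / 40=5.32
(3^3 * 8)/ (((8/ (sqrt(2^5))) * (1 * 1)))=108 * sqrt(2)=152.74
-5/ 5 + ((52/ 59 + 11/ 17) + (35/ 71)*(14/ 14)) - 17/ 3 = -992416/ 213639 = -4.65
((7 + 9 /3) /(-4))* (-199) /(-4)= -995 /8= -124.38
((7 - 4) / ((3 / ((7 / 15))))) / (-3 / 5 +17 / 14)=98 / 129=0.76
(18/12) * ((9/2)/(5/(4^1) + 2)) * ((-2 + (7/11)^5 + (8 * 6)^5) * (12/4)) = 3323951117150913/2093663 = 1587624711.88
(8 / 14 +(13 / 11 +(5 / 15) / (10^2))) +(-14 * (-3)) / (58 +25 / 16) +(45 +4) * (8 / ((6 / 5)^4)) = 113827869437 / 594386100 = 191.50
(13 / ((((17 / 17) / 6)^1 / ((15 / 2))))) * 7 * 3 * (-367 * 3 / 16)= -13525785 / 16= -845361.56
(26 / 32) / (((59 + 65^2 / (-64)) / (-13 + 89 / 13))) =320 / 449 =0.71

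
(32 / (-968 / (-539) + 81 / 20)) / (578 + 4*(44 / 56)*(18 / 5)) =548800 / 59083177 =0.01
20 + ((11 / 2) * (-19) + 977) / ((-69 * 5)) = 2411 / 138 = 17.47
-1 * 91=-91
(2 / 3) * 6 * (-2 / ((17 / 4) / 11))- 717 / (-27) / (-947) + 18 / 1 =-396121 / 144891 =-2.73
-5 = -5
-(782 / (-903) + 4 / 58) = 20872 / 26187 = 0.80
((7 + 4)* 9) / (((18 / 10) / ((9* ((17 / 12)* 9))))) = 25245 / 4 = 6311.25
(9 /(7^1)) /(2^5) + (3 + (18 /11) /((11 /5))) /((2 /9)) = 457713 /27104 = 16.89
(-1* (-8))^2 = 64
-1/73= -0.01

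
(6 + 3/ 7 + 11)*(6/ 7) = 732/ 49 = 14.94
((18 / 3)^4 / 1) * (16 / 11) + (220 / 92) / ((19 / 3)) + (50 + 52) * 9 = 13476273 / 4807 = 2803.47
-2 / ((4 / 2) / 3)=-3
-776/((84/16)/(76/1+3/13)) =-3076064/273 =-11267.63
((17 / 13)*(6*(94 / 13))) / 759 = 3196 / 42757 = 0.07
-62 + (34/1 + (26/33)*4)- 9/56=-46217/1848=-25.01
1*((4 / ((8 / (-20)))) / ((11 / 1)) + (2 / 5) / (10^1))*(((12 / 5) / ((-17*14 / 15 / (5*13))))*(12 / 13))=51624 / 6545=7.89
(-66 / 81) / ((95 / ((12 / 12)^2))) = -22 / 2565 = -0.01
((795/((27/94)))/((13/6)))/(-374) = -24910/7293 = -3.42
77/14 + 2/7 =81/14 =5.79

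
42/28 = 3/2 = 1.50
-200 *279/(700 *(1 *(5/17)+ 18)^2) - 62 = -42138176/677047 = -62.24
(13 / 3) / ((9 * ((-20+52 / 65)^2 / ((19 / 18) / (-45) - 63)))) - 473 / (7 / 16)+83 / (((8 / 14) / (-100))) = -4403694203807 / 282175488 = -15606.23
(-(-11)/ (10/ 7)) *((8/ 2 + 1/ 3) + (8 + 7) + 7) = 6083/ 30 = 202.77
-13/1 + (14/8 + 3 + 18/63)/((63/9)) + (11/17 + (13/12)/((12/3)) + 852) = 33612041/39984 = 840.64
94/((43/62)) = 5828/43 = 135.53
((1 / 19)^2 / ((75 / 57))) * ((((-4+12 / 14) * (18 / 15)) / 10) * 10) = -132 / 16625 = -0.01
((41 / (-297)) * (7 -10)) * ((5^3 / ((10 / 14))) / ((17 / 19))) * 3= 243.00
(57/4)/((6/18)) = 42.75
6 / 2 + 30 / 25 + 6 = 51 / 5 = 10.20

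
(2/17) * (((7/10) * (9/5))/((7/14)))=126/425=0.30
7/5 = 1.40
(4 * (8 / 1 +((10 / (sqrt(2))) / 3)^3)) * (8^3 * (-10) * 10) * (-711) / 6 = 194150400 +2022400000 * sqrt(2) / 9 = 511939900.95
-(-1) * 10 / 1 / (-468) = -5 / 234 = -0.02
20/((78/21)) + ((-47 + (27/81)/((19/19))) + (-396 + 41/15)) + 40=-394.55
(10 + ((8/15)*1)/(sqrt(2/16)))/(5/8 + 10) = 128*sqrt(2)/1275 + 16/17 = 1.08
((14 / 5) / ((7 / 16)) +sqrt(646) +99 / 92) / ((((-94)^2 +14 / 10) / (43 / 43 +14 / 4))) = 10317 / 2710136 +15 * sqrt(646) / 29458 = 0.02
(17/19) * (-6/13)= -102/247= -0.41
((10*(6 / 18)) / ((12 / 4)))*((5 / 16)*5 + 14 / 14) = 205 / 72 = 2.85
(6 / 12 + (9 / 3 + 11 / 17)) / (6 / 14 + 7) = 987 / 1768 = 0.56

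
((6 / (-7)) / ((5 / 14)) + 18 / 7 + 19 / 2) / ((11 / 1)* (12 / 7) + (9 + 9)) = 677 / 2580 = 0.26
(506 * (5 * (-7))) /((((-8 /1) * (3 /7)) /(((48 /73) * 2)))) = 495880 /73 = 6792.88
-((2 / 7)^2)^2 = -0.01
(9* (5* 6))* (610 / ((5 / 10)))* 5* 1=1647000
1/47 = 0.02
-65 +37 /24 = -1523 /24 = -63.46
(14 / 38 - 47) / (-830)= 443 / 7885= 0.06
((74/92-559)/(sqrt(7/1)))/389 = -25677 * sqrt(7)/125258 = -0.54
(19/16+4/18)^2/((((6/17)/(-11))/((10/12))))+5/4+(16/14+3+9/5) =-1160634157/26127360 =-44.42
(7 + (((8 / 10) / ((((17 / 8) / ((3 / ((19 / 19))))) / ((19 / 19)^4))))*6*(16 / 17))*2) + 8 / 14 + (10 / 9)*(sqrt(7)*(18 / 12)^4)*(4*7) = 437.03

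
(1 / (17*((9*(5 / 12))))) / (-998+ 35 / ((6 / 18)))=-4 / 227715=-0.00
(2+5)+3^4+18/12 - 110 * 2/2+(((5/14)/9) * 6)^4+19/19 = -7583509/388962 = -19.50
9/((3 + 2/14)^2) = 441/484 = 0.91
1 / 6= 0.17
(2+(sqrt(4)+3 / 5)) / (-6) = -23 / 30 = -0.77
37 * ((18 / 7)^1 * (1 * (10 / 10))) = 666 / 7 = 95.14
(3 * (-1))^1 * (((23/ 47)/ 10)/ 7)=-69/ 3290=-0.02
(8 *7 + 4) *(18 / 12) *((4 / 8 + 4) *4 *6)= 9720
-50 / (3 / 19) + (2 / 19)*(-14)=-18134 / 57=-318.14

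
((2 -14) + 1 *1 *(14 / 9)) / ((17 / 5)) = -470 / 153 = -3.07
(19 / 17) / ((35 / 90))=342 / 119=2.87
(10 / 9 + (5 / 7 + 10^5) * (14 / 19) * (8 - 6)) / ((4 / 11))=138602035 / 342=405269.11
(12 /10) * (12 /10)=36 /25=1.44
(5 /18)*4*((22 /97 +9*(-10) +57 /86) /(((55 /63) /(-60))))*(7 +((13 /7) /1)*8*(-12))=-4861567860 /4171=-1165564.10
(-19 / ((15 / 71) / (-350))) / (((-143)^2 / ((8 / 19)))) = 39760 / 61347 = 0.65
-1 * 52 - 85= -137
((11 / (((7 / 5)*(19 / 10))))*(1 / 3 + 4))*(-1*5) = -35750 / 399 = -89.60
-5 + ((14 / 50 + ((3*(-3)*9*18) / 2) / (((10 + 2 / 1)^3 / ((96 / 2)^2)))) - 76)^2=686070124 / 625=1097712.20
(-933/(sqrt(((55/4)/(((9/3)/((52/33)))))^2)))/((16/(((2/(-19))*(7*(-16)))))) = -95.19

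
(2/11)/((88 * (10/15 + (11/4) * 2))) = 0.00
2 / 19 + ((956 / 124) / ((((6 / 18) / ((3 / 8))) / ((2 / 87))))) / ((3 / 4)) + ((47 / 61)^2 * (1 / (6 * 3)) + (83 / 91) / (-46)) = 460063612628 / 1197249599637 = 0.38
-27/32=-0.84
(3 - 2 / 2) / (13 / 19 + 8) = 38 / 165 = 0.23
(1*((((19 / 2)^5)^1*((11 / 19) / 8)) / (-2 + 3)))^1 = 1433531 / 256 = 5599.73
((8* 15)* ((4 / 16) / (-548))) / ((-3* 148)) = 5 / 40552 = 0.00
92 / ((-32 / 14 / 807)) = -129927 / 4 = -32481.75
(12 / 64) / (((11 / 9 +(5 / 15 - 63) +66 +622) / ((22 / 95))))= 0.00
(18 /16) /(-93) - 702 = -174099 /248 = -702.01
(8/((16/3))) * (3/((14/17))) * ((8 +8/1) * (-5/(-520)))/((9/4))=34/91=0.37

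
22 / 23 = 0.96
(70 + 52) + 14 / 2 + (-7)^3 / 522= 66995 / 522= 128.34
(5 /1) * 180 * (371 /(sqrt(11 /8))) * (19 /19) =667800 * sqrt(22) /11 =284750.88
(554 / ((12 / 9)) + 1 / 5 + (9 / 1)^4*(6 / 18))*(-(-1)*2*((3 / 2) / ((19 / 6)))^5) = 124.14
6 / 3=2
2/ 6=1/ 3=0.33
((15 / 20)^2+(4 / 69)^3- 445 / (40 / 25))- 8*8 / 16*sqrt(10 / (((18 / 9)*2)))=-1458907445 / 5256144- 2*sqrt(10)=-283.89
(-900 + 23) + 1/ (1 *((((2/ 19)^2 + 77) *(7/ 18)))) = -18962649/ 21623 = -876.97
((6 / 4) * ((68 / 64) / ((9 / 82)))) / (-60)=-697 / 2880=-0.24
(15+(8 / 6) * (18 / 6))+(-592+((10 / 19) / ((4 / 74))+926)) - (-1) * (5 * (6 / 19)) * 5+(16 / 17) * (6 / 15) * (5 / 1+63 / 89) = 372.78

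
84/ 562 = 42/ 281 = 0.15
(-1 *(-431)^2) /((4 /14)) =-1300327 /2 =-650163.50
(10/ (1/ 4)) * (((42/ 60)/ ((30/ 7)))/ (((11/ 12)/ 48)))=18816/ 55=342.11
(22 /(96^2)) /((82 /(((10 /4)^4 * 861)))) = 0.98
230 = 230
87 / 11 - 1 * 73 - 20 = -936 / 11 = -85.09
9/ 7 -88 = -86.71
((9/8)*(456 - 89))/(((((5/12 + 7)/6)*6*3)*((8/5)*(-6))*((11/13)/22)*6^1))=-8.38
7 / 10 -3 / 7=19 / 70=0.27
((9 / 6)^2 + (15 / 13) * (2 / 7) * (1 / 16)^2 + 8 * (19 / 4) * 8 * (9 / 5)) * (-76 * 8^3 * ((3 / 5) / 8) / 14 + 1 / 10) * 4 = -93344125431 / 203840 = -457928.40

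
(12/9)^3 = 64/27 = 2.37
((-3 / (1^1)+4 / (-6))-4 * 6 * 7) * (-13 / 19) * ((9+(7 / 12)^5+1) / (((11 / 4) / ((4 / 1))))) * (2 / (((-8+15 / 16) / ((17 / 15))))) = -57024205901 / 103300758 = -552.02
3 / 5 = 0.60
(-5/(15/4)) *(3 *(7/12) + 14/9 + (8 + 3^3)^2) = -1637.74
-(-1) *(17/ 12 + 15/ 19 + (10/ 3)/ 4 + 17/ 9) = 3371/ 684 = 4.93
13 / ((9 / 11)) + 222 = 2141 / 9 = 237.89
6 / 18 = 1 / 3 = 0.33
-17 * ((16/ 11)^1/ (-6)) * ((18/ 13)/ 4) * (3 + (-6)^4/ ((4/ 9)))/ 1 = 595476/ 143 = 4164.17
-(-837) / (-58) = -837 / 58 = -14.43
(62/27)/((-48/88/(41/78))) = -13981/6318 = -2.21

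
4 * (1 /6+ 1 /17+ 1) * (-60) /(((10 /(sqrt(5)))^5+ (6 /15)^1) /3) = 37500 /339999983 - 75000000 * sqrt(5) /339999983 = -0.49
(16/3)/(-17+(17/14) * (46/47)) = -2632/7803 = -0.34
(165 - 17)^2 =21904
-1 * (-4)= 4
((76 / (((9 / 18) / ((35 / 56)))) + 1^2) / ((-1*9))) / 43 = -32 / 129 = -0.25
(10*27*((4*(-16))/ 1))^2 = 298598400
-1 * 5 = -5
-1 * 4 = -4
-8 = -8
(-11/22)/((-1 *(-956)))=-1/1912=-0.00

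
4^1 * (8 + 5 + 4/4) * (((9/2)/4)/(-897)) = -21/299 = -0.07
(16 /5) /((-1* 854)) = -8 /2135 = -0.00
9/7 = 1.29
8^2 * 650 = 41600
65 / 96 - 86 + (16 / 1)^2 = 16385 / 96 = 170.68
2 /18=1 /9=0.11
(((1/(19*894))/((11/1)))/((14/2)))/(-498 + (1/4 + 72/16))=-2/1290265053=-0.00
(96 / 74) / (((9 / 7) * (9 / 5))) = 560 / 999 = 0.56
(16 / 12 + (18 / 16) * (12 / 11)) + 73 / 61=15127 / 4026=3.76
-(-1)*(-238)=-238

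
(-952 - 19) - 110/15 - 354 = -3997/3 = -1332.33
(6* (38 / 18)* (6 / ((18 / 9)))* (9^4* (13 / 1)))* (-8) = -25929072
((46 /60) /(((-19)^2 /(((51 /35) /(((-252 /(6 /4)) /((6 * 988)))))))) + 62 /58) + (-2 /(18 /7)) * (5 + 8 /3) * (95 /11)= -20262679279 /400935150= -50.54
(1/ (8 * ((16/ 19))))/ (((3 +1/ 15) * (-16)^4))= 285/ 385875968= 0.00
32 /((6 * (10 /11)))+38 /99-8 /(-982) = 1521134 /243045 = 6.26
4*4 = 16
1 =1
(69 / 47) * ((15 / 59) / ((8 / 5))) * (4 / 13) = 0.07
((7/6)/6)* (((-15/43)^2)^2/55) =7875/150427244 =0.00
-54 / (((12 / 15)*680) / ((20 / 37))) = -135 / 2516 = -0.05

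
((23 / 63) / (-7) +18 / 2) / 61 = 3946 / 26901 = 0.15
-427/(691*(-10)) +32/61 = 247167/421510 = 0.59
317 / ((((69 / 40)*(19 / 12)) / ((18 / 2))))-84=419772 / 437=960.58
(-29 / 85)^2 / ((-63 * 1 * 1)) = -841 / 455175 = -0.00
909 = 909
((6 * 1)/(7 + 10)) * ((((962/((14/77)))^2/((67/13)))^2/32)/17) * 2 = 38284375772.84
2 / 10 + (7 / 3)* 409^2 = 5854838 / 15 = 390322.53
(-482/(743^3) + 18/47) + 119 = 2301477353023/19278103129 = 119.38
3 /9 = 0.33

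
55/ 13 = 4.23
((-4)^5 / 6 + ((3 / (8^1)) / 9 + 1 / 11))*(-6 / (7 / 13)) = 585273 / 308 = 1900.24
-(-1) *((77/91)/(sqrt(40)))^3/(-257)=-1331 *sqrt(10)/451703200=-0.00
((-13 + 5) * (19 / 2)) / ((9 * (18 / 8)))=-304 / 81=-3.75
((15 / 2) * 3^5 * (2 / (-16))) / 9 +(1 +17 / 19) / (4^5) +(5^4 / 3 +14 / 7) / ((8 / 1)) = 14315 / 14592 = 0.98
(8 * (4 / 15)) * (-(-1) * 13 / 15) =416 / 225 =1.85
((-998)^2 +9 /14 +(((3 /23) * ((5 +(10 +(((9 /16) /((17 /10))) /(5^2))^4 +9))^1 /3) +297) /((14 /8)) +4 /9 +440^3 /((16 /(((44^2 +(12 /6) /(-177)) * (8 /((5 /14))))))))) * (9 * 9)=9495751116173531157872315019 /507754226560000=18701471340783.50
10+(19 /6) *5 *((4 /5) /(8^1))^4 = 10.00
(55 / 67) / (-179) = -55 / 11993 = -0.00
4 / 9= 0.44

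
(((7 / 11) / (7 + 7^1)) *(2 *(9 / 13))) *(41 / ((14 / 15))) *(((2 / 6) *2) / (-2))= -0.92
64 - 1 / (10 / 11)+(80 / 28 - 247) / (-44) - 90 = -33189 / 1540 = -21.55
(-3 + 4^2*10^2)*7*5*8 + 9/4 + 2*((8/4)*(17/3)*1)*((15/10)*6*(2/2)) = 1789465/4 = 447366.25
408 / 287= 1.42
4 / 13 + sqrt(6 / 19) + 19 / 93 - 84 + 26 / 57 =-635775 / 7657 + sqrt(114) / 19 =-82.47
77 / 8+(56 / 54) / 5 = 10619 / 1080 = 9.83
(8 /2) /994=2 /497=0.00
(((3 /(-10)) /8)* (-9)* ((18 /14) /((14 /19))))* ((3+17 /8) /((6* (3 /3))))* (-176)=-694089 /7840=-88.53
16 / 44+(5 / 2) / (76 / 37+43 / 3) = 20657 / 40018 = 0.52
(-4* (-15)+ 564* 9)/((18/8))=6848/3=2282.67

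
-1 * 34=-34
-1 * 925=-925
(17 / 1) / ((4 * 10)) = 17 / 40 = 0.42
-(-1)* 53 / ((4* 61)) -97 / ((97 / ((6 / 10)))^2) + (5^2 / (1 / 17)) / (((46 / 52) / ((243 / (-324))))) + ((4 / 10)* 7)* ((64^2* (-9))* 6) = -8433223296503 / 13609100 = -619675.31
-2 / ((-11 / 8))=16 / 11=1.45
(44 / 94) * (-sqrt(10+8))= -66 * sqrt(2) / 47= -1.99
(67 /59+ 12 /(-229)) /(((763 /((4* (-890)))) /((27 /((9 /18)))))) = -272.91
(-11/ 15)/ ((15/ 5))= -11/ 45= -0.24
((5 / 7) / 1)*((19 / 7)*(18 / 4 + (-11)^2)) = 23845 / 98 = 243.32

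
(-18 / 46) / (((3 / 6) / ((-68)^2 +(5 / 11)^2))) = -10071522 / 2783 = -3618.94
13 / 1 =13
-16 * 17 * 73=-19856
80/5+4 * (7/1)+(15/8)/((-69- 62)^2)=6040687/137288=44.00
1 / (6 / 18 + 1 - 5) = -3 / 11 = -0.27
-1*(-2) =2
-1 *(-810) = 810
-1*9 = -9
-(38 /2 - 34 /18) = -154 /9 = -17.11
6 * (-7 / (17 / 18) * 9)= -6804 / 17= -400.24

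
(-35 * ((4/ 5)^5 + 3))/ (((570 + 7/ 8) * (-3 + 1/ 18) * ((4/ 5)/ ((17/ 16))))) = 11137329/ 121025500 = 0.09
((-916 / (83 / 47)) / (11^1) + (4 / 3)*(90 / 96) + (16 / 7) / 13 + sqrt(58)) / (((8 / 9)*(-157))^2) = -1230963561 / 524265693952 + 81*sqrt(58) / 1577536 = -0.00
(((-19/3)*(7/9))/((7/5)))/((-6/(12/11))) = 190/297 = 0.64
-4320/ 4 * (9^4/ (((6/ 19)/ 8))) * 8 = -1436071680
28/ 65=0.43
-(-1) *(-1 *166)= -166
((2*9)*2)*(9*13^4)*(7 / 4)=16194087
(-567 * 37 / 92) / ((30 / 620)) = -216783 / 46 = -4712.67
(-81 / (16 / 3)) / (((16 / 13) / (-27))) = 85293 / 256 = 333.18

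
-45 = -45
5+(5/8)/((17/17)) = 45/8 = 5.62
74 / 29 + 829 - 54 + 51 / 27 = 203434 / 261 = 779.44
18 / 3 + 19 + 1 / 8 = 201 / 8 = 25.12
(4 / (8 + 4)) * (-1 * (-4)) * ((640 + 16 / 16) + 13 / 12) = 7705 / 9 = 856.11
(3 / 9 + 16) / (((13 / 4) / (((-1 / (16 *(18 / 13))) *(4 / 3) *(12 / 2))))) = -49 / 27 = -1.81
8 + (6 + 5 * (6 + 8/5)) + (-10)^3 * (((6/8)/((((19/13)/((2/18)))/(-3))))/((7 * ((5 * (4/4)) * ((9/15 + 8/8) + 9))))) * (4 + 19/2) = 410423/7049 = 58.22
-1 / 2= -0.50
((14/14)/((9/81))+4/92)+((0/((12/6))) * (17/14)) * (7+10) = 208/23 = 9.04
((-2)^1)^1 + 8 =6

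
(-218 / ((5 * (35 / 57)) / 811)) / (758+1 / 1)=-3359162 / 44275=-75.87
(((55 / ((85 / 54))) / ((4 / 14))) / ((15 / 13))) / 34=9009 / 2890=3.12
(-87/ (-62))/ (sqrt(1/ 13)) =5.06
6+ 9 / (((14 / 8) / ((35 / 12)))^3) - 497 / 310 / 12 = 58941 / 1240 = 47.53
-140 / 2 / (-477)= 70 / 477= 0.15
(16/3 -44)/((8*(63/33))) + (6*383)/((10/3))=432727/630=686.87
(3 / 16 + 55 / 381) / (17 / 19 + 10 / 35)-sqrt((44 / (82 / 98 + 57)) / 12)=269059 / 957072-7*sqrt(93522) / 8502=0.03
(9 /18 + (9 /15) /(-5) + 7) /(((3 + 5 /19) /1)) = 7011 /3100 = 2.26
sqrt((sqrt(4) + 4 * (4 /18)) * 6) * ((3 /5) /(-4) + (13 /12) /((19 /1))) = -53 * sqrt(39) /855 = -0.39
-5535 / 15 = -369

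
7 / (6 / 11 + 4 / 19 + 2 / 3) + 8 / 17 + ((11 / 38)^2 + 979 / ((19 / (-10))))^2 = 2098040693670467 / 7904750576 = 265415.17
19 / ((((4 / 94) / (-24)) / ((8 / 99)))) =-28576 / 33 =-865.94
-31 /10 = -3.10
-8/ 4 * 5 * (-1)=10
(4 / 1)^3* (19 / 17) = 71.53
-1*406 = -406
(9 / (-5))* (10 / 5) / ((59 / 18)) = -324 / 295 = -1.10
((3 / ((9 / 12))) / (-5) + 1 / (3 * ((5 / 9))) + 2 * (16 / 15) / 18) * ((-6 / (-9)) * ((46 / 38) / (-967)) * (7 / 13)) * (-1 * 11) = -38962 / 96733845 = -0.00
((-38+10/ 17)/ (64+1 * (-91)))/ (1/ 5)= 1060/ 153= 6.93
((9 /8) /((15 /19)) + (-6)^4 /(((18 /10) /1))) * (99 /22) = 3246.41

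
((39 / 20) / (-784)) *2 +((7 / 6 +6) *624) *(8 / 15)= 56096651 / 23520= 2385.06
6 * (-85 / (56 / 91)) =-3315 / 4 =-828.75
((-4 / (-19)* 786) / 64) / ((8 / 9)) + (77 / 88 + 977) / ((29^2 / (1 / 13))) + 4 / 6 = 146166407 / 39883584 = 3.66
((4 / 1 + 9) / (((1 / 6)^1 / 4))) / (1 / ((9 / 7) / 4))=702 / 7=100.29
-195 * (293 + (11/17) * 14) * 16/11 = -85674.87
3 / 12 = 1 / 4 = 0.25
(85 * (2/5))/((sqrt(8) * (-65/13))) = -17 * sqrt(2)/10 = -2.40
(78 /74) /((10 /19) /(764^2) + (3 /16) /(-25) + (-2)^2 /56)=25230259600 /1530241449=16.49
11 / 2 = 5.50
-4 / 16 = -1 / 4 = -0.25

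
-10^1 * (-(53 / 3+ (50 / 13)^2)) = 164570 / 507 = 324.60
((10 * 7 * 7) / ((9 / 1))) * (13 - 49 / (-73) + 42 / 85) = 8613808 / 11169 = 771.22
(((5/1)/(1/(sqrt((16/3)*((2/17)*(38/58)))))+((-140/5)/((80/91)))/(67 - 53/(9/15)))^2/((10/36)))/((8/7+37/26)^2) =47474973*sqrt(56202)/2150357540+752863914203037/110098306048000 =12.07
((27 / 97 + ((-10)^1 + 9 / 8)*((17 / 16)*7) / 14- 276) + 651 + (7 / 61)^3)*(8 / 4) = 2088649773549 / 2818196096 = 741.13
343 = 343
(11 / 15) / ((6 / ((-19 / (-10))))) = 209 / 900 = 0.23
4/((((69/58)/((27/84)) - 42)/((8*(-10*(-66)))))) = -459360/833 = -551.45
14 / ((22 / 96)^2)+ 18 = 34434 / 121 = 284.58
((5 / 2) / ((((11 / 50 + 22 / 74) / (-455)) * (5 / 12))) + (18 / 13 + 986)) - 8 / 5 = -88987256 / 20735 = -4291.64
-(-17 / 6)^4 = -83521 / 1296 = -64.45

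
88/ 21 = 4.19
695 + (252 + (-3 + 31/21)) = 19855/21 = 945.48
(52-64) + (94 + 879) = 961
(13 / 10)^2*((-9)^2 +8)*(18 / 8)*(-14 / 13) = -72891 / 200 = -364.46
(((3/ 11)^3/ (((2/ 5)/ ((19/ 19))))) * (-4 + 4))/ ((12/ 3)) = 0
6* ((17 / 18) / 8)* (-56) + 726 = 2059 / 3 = 686.33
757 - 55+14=716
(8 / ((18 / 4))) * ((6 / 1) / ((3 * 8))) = 4 / 9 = 0.44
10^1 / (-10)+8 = 7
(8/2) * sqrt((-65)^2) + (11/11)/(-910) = 236599/910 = 260.00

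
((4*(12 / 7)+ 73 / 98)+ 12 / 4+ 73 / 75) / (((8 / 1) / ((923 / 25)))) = 78527917 / 1470000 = 53.42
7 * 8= 56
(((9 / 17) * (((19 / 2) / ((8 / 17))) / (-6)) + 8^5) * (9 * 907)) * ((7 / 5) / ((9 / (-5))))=-6657047131 / 32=-208032722.84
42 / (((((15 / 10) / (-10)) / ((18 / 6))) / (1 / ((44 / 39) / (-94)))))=769860 / 11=69987.27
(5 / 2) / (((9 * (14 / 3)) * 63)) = 5 / 5292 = 0.00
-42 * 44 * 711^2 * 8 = -7473622464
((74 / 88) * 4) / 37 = 1 / 11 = 0.09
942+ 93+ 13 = 1048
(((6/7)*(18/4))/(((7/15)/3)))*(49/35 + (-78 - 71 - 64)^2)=55125036/49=1125000.73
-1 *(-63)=63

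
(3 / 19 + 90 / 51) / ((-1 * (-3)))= 207 / 323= 0.64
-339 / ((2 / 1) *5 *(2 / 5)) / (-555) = 113 / 740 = 0.15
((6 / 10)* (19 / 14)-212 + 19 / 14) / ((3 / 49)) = -17136 / 5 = -3427.20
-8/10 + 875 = 4371/5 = 874.20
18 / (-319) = -18 / 319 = -0.06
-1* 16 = -16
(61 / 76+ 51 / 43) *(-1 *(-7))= 45493 / 3268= 13.92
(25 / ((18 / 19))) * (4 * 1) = 105.56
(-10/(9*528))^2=25/5645376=0.00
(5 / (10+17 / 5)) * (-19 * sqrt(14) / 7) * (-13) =6175 * sqrt(14) / 469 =49.26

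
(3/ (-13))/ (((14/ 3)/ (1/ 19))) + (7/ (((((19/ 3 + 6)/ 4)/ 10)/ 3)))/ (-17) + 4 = -19493/ 2175082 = -0.01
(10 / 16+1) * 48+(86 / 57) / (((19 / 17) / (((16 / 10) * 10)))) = 107866 / 1083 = 99.60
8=8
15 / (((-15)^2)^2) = 1 / 3375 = 0.00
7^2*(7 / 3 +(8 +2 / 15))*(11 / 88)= 7693 / 120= 64.11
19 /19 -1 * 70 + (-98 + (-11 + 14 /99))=-17608 /99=-177.86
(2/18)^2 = 1/81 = 0.01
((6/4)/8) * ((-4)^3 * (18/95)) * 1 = -216/95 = -2.27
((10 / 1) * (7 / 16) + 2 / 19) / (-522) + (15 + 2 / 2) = 422941 / 26448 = 15.99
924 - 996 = -72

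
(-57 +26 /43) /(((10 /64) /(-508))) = 7884160 /43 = 183352.56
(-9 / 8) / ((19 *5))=-9 / 760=-0.01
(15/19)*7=105/19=5.53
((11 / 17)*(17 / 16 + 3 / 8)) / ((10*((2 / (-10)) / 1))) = -253 / 544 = -0.47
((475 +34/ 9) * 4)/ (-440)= -4309/ 990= -4.35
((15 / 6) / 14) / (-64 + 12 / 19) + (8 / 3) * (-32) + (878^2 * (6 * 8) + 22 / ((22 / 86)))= 3742278029891 / 101136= 37002432.66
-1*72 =-72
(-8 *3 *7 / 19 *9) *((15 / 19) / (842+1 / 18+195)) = -408240 / 6738787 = -0.06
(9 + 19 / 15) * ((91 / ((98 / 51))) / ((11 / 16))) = 707.20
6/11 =0.55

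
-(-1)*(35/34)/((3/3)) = 35/34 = 1.03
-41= -41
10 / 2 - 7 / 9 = 38 / 9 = 4.22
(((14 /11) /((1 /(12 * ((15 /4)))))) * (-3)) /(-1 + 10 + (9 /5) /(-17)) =-425 /22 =-19.32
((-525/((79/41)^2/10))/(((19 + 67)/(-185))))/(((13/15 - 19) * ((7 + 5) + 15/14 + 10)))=-85715240625/11788649864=-7.27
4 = 4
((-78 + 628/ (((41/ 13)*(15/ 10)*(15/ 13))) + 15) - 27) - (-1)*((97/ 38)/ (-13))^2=11295239309/ 450246420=25.09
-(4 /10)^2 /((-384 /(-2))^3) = -1 /44236800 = -0.00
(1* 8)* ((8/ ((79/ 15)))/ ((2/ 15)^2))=54000/ 79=683.54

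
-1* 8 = -8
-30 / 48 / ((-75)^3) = 1 / 675000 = 0.00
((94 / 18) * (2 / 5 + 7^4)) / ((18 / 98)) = 27652121 / 405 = 68276.84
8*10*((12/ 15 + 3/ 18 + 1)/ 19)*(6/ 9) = 944/ 171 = 5.52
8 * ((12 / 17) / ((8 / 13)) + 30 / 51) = 236 / 17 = 13.88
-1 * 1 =-1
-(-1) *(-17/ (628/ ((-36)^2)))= -5508/ 157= -35.08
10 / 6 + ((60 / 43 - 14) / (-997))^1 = 215981 / 128613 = 1.68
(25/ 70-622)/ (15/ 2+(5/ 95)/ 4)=-330714/ 3997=-82.74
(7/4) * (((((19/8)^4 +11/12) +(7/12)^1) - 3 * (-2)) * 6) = 3381861/8192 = 412.82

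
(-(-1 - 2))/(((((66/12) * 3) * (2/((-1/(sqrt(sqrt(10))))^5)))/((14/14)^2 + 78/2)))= -2 * 10^(3/4)/55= -0.20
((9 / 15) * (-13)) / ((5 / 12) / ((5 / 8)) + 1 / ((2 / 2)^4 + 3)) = -468 / 55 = -8.51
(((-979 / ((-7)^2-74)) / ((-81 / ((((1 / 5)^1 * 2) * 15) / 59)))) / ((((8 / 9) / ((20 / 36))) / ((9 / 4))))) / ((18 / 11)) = -10769 / 254880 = -0.04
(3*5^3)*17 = 6375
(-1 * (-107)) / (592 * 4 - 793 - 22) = 107 / 1553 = 0.07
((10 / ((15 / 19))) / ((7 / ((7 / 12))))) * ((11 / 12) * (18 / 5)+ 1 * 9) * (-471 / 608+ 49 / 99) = -690317 / 190080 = -3.63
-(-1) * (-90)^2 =8100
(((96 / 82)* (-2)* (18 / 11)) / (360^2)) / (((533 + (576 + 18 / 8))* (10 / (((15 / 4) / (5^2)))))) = -1 / 2505868750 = -0.00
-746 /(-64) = 373 /32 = 11.66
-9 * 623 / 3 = -1869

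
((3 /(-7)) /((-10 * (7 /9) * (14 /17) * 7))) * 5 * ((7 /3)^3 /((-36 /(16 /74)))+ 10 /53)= 227596 /42375249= 0.01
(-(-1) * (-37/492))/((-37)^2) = -1/18204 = -0.00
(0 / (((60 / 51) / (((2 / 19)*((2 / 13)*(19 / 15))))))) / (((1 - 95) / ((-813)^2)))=0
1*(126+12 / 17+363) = 8325 / 17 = 489.71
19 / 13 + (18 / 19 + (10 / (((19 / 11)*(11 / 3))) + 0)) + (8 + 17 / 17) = 3208 / 247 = 12.99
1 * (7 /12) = 7 /12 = 0.58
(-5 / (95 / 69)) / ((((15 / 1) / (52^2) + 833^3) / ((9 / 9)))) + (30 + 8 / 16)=1811444895991865 / 59391635946394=30.50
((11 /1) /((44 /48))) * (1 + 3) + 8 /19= 920 /19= 48.42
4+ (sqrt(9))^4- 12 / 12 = 84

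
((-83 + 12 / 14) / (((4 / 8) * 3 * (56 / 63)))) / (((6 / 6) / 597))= -1029825 / 28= -36779.46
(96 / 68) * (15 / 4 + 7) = 258 / 17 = 15.18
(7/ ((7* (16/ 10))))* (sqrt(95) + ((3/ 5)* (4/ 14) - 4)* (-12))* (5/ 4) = 25* sqrt(95)/ 32 + 1005/ 28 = 43.51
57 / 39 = 19 / 13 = 1.46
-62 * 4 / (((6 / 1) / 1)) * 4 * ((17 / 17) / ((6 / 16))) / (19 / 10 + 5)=-39680 / 621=-63.90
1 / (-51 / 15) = -5 / 17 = -0.29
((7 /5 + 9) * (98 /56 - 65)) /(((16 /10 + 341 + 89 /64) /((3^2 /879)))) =-57408 /2932051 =-0.02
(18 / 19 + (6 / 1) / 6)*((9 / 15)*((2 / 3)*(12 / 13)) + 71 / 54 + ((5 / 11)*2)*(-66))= -7573493 / 66690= -113.56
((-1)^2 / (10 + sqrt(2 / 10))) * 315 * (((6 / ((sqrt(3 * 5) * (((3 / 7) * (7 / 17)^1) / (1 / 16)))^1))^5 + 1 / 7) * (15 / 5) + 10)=-3285 * sqrt(5) / 499 -9938999 * sqrt(3) / 81756160 + 9938999 * sqrt(15) / 8175616 + 164250 / 499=318.94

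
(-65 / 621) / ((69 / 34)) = -0.05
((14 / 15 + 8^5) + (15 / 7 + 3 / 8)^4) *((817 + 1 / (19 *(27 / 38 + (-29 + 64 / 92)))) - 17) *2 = 952849170365864567 / 18151418880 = 52494473.11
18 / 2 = 9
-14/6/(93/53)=-371/279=-1.33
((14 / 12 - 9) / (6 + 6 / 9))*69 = -3243 / 40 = -81.08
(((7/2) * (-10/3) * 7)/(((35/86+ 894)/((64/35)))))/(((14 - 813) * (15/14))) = 539392/2765622645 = 0.00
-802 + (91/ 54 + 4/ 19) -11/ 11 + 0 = -821933/ 1026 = -801.10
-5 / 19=-0.26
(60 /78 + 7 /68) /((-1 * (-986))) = 771 /871624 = 0.00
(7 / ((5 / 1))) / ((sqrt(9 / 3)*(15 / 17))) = 119*sqrt(3) / 225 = 0.92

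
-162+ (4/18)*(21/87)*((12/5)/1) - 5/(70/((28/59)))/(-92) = -191103161/1180590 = -161.87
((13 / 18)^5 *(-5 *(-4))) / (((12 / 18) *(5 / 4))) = 371293 / 78732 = 4.72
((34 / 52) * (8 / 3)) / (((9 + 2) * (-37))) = -68 / 15873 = -0.00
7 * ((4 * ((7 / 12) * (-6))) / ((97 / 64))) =-6272 / 97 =-64.66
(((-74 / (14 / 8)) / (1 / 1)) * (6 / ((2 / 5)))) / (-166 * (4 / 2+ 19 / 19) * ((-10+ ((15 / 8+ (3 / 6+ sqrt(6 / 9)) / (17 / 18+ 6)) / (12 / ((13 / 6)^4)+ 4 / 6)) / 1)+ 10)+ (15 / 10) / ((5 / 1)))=212590052668116952000 / 267234211132586682299-5243013860842368000 * sqrt(6) / 267234211132586682299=0.75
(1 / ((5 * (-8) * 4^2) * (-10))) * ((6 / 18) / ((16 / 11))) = 11 / 307200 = 0.00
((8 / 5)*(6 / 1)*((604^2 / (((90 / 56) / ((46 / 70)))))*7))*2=20048341.67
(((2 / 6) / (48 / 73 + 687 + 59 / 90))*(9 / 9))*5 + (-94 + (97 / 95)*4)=-38627737364 / 429610615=-89.91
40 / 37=1.08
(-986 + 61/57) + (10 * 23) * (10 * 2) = 206059/57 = 3615.07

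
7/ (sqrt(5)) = 7 * sqrt(5)/ 5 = 3.13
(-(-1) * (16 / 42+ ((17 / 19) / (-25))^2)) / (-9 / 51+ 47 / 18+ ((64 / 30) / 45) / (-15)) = 1662561342 / 10575962495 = 0.16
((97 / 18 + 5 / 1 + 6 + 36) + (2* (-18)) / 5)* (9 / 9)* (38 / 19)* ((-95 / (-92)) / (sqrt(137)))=77273* sqrt(137) / 113436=7.97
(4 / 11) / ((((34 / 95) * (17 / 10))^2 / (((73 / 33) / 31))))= 65882500 / 939861813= 0.07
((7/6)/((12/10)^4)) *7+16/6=51361/7776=6.61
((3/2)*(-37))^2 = 12321/4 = 3080.25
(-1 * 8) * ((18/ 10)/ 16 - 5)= 391/ 10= 39.10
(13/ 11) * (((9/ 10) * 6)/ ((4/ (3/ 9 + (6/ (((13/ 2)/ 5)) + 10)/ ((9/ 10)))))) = 5817/ 220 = 26.44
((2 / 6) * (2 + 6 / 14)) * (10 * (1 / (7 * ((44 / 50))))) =2125 / 1617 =1.31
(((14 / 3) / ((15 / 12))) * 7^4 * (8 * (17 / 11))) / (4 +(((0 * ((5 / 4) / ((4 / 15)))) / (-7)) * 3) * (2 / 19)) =4571504 / 165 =27706.08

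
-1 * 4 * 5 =-20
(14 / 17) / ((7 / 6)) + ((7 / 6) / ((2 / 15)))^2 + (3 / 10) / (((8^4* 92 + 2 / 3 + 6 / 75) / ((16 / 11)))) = 816739064149 / 10570158544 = 77.27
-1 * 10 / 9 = -1.11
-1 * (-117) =117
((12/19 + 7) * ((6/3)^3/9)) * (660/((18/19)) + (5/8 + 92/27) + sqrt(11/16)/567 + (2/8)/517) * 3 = 290 * sqrt(11)/32319 + 11346035545/795663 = 14259.88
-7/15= -0.47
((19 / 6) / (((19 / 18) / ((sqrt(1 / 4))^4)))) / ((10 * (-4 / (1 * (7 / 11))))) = -21 / 7040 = -0.00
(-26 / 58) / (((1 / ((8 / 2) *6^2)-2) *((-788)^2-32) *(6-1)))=117 / 1614953305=0.00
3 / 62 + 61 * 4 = 15131 / 62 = 244.05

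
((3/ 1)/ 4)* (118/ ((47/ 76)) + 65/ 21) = 191383/ 1316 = 145.43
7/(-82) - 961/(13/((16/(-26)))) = 629233/13858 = 45.41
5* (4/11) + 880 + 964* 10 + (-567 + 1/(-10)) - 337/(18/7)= 4862713/495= 9823.66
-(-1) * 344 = 344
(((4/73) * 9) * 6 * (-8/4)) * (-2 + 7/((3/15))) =-14256/73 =-195.29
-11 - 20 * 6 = -131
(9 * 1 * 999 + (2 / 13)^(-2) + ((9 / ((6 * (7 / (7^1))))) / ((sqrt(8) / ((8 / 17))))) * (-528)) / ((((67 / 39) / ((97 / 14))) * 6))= 45563713 / 7504 - 499356 * sqrt(2) / 7973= 5983.35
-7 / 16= -0.44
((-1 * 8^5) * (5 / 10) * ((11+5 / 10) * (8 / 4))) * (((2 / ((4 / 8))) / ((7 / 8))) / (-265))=12058624 / 1855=6500.61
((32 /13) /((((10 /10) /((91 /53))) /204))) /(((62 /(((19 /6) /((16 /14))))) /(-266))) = -16839928 /1643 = -10249.50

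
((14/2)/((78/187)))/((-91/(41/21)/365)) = -2798455/21294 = -131.42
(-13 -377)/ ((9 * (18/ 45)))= -325/ 3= -108.33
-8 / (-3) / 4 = 2 / 3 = 0.67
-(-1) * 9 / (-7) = -9 / 7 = -1.29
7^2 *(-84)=-4116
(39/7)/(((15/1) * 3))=0.12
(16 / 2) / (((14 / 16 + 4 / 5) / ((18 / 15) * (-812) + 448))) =-168448 / 67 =-2514.15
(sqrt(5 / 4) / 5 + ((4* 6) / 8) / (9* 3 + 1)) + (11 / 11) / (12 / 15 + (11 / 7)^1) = sqrt(5) / 10 + 1229 / 2324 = 0.75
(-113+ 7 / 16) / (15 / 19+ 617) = -34219 / 187808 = -0.18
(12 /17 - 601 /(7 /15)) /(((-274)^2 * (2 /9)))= -1378539 /17868088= -0.08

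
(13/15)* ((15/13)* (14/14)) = 1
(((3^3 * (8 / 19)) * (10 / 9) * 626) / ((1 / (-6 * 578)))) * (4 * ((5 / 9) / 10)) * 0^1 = 0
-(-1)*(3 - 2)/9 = 1/9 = 0.11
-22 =-22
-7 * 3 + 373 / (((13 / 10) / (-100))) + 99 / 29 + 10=-10819860 / 377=-28699.89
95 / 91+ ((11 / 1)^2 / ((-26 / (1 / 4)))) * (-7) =6689 / 728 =9.19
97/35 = 2.77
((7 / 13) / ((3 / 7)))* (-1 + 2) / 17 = 49 / 663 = 0.07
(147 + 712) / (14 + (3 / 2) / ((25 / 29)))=42950 / 787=54.57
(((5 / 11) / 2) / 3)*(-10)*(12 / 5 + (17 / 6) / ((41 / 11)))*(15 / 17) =-97175 / 46002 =-2.11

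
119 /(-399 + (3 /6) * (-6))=-119 /402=-0.30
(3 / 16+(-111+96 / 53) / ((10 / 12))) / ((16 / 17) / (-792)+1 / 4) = -933656031 / 1775500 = -525.86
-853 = -853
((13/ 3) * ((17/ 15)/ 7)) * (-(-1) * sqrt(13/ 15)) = 221 * sqrt(195)/ 4725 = 0.65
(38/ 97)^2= 1444/ 9409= 0.15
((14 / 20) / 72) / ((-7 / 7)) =-7 / 720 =-0.01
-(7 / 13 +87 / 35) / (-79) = 1376 / 35945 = 0.04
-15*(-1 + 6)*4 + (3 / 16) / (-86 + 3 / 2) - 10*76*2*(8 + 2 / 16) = -17102803 / 1352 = -12650.00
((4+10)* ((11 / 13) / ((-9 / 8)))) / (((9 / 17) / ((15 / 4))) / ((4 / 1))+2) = -104720 / 20241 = -5.17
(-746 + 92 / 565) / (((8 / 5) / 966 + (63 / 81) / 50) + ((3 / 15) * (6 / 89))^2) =-9673215531084 / 225589019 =-42879.82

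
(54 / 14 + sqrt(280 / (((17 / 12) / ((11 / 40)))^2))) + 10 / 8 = 33 * sqrt(70) / 85 + 143 / 28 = 8.36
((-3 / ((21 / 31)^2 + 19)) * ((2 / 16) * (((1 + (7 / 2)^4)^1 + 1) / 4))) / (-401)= 7014339 / 3839334400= 0.00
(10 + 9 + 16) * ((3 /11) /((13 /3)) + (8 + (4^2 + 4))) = 140455 /143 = 982.20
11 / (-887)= -11 / 887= -0.01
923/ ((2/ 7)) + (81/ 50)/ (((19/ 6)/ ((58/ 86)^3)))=244016848379/ 75531650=3230.66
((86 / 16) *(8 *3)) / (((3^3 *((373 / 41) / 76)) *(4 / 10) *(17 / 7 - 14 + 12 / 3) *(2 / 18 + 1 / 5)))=-837425 / 19769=-42.36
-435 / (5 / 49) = -4263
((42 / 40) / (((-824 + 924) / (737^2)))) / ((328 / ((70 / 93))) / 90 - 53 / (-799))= 191390485671 / 164710640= 1161.98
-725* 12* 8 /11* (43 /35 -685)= 333133440 /77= 4326408.31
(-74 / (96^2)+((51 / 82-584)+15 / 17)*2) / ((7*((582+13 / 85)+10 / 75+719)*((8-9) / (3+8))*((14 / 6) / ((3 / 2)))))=617383334865 / 682641870848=0.90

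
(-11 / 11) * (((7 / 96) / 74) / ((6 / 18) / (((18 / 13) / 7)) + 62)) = -63 / 4071776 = -0.00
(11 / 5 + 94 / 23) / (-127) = -723 / 14605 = -0.05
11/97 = 0.11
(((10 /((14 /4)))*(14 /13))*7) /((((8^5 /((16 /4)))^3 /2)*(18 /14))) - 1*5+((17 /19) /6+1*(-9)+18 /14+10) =-1371520496533687 /534671888744448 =-2.57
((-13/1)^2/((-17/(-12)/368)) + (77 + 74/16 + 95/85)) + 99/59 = 352932879/8024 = 43984.66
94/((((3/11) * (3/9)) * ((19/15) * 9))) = 5170/57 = 90.70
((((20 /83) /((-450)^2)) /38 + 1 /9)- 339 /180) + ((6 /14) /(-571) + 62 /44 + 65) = 64.64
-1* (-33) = 33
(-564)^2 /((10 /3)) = 477144 /5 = 95428.80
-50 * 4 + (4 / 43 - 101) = -12939 / 43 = -300.91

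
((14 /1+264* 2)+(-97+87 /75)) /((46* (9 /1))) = 1859 /1725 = 1.08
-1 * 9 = -9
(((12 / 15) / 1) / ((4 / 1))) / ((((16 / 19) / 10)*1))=19 / 8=2.38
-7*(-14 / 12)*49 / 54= 2401 / 324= 7.41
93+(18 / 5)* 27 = 951 / 5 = 190.20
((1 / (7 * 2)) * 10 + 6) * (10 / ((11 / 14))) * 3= 2820 / 11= 256.36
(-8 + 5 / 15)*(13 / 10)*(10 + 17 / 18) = -58903 / 540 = -109.08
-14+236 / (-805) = -11506 / 805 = -14.29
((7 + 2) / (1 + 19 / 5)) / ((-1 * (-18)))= 5 / 48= 0.10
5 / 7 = 0.71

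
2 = 2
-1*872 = -872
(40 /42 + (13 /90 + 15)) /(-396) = -10141 /249480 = -0.04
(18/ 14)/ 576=1/ 448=0.00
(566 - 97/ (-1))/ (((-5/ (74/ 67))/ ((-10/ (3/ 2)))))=65416/ 67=976.36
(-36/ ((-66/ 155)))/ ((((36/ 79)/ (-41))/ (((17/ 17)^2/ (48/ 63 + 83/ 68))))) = -119486710/ 31141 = -3836.96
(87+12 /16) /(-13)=-27 /4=-6.75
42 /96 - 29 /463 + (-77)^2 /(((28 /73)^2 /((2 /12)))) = 298563229 /44448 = 6717.14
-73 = -73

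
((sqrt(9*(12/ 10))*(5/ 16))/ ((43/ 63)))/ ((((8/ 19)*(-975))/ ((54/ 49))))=-4617*sqrt(30)/ 6260800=-0.00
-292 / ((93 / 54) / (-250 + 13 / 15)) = 6547224 / 155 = 42240.15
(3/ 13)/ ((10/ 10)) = 3/ 13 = 0.23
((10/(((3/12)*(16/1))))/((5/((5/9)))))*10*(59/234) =1475/2106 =0.70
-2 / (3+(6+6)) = -2 / 15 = -0.13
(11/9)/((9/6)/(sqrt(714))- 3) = -10472/25695- 22 * sqrt(714)/77085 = -0.42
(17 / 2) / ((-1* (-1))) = 17 / 2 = 8.50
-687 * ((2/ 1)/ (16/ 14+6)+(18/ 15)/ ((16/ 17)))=-213657/ 200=-1068.28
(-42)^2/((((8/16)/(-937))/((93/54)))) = -5693212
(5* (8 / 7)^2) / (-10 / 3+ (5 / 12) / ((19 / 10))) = -7296 / 3479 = -2.10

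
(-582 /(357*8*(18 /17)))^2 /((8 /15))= 47045 /677376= 0.07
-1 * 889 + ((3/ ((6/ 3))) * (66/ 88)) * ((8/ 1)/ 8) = -7103/ 8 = -887.88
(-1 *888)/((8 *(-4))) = 111/4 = 27.75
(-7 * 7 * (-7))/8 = 343/8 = 42.88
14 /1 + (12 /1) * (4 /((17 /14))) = 53.53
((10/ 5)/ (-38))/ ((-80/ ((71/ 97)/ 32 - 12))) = -37177/ 4718080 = -0.01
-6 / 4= -3 / 2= -1.50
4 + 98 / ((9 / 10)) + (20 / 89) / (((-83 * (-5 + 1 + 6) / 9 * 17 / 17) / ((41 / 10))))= 7501871 / 66483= 112.84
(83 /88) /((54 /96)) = 166 /99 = 1.68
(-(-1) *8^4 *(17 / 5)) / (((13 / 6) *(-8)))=-52224 / 65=-803.45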